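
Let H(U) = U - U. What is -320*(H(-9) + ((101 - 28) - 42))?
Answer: -9920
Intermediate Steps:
H(U) = 0
-320*(H(-9) + ((101 - 28) - 42)) = -320*(0 + ((101 - 28) - 42)) = -320*(0 + (73 - 42)) = -320*(0 + 31) = -320*31 = -9920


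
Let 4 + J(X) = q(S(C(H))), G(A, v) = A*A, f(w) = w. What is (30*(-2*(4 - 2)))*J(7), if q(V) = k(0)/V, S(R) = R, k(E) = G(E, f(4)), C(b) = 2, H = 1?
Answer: 480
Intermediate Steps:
G(A, v) = A²
k(E) = E²
q(V) = 0 (q(V) = 0²/V = 0/V = 0)
J(X) = -4 (J(X) = -4 + 0 = -4)
(30*(-2*(4 - 2)))*J(7) = (30*(-2*(4 - 2)))*(-4) = (30*(-2*2))*(-4) = (30*(-4))*(-4) = -120*(-4) = 480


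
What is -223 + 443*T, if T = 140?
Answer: 61797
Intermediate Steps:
-223 + 443*T = -223 + 443*140 = -223 + 62020 = 61797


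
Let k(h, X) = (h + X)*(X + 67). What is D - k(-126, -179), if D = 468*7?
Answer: -30884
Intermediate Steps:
D = 3276
k(h, X) = (67 + X)*(X + h) (k(h, X) = (X + h)*(67 + X) = (67 + X)*(X + h))
D - k(-126, -179) = 3276 - ((-179)² + 67*(-179) + 67*(-126) - 179*(-126)) = 3276 - (32041 - 11993 - 8442 + 22554) = 3276 - 1*34160 = 3276 - 34160 = -30884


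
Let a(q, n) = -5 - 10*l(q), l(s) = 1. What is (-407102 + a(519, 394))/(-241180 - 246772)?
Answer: 407117/487952 ≈ 0.83434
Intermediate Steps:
a(q, n) = -15 (a(q, n) = -5 - 10*1 = -5 - 10 = -15)
(-407102 + a(519, 394))/(-241180 - 246772) = (-407102 - 15)/(-241180 - 246772) = -407117/(-487952) = -407117*(-1/487952) = 407117/487952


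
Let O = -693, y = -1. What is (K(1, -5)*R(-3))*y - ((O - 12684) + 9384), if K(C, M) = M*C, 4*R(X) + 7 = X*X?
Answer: 7991/2 ≈ 3995.5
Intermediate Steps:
R(X) = -7/4 + X²/4 (R(X) = -7/4 + (X*X)/4 = -7/4 + X²/4)
K(C, M) = C*M
(K(1, -5)*R(-3))*y - ((O - 12684) + 9384) = ((1*(-5))*(-7/4 + (¼)*(-3)²))*(-1) - ((-693 - 12684) + 9384) = -5*(-7/4 + (¼)*9)*(-1) - (-13377 + 9384) = -5*(-7/4 + 9/4)*(-1) - 1*(-3993) = -5*½*(-1) + 3993 = -5/2*(-1) + 3993 = 5/2 + 3993 = 7991/2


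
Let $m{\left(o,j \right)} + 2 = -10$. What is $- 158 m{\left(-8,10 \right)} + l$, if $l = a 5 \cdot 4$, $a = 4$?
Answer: $1976$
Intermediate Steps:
$l = 80$ ($l = 4 \cdot 5 \cdot 4 = 20 \cdot 4 = 80$)
$m{\left(o,j \right)} = -12$ ($m{\left(o,j \right)} = -2 - 10 = -12$)
$- 158 m{\left(-8,10 \right)} + l = \left(-158\right) \left(-12\right) + 80 = 1896 + 80 = 1976$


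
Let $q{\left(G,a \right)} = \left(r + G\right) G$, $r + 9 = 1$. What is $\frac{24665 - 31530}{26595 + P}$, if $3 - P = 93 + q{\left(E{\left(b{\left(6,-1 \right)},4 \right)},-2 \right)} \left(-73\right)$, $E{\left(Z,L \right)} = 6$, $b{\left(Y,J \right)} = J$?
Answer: $- \frac{6865}{25629} \approx -0.26786$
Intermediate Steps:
$r = -8$ ($r = -9 + 1 = -8$)
$q{\left(G,a \right)} = G \left(-8 + G\right)$ ($q{\left(G,a \right)} = \left(-8 + G\right) G = G \left(-8 + G\right)$)
$P = -966$ ($P = 3 - \left(93 + 6 \left(-8 + 6\right) \left(-73\right)\right) = 3 - \left(93 + 6 \left(-2\right) \left(-73\right)\right) = 3 - \left(93 - -876\right) = 3 - \left(93 + 876\right) = 3 - 969 = -966$)
$\frac{24665 - 31530}{26595 + P} = \frac{24665 - 31530}{26595 - 966} = - \frac{6865}{25629}$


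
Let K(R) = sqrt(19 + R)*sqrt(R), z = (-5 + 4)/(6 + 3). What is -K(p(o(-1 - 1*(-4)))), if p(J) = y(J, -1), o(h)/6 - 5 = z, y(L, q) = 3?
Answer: -sqrt(66) ≈ -8.1240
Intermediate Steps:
z = -1/9 ≈ -0.11111
o(h) = 88/3 (o(h) = 30 + 6*(-1/9) = 30 - 2/3 = 88/3)
p(J) = 3
K(R) = sqrt(R)*sqrt(19 + R)
-K(p(o(-1 - 1*(-4)))) = -sqrt(3)*sqrt(19 + 3) = -sqrt(3)*sqrt(22) = -sqrt(66)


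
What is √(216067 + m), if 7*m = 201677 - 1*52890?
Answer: 6*√323022/7 ≈ 487.16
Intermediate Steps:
m = 148787/7 (m = (201677 - 1*52890)/7 = (201677 - 52890)/7 = (⅐)*148787 = 148787/7 ≈ 21255.)
√(216067 + m) = √(216067 + 148787/7) = √(1661256/7) = 6*√323022/7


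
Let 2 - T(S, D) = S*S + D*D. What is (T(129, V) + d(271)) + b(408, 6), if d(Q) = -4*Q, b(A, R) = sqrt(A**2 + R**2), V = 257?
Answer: -83772 + 30*sqrt(185) ≈ -83364.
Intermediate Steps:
T(S, D) = 2 - D**2 - S**2 (T(S, D) = 2 - (S*S + D*D) = 2 - (S**2 + D**2) = 2 - (D**2 + S**2) = 2 + (-D**2 - S**2) = 2 - D**2 - S**2)
(T(129, V) + d(271)) + b(408, 6) = ((2 - 1*257**2 - 1*129**2) - 4*271) + sqrt(408**2 + 6**2) = ((2 - 1*66049 - 1*16641) - 1084) + sqrt(166464 + 36) = ((2 - 66049 - 16641) - 1084) + sqrt(166500) = (-82688 - 1084) + 30*sqrt(185) = -83772 + 30*sqrt(185)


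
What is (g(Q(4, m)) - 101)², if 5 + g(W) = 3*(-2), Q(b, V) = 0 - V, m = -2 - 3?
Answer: 12544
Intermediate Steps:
m = -5
Q(b, V) = -V
g(W) = -11 (g(W) = -5 + 3*(-2) = -5 - 6 = -11)
(g(Q(4, m)) - 101)² = (-11 - 101)² = (-112)² = 12544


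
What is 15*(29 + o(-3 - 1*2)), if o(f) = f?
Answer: 360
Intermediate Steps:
15*(29 + o(-3 - 1*2)) = 15*(29 + (-3 - 1*2)) = 15*(29 + (-3 - 2)) = 15*(29 - 5) = 15*24 = 360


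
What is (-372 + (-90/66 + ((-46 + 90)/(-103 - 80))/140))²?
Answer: 691977015367936/4963907025 ≈ 1.3940e+5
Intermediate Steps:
(-372 + (-90/66 + ((-46 + 90)/(-103 - 80))/140))² = (-372 + (-90*1/66 + (44/(-183))*(1/140)))² = (-372 + (-15/11 + (44*(-1/183))*(1/140)))² = (-372 + (-15/11 - 44/183*1/140))² = (-372 + (-15/11 - 11/6405))² = (-372 - 96196/70455)² = (-26305456/70455)² = 691977015367936/4963907025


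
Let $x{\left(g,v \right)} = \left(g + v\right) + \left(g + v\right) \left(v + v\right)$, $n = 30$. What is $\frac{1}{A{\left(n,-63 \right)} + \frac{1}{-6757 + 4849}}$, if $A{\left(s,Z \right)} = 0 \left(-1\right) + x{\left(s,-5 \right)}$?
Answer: $- \frac{1908}{429301} \approx -0.0044444$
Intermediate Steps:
$x{\left(g,v \right)} = g + v + 2 v \left(g + v\right)$ ($x{\left(g,v \right)} = \left(g + v\right) + \left(g + v\right) 2 v = \left(g + v\right) + 2 v \left(g + v\right) = g + v + 2 v \left(g + v\right)$)
$A{\left(s,Z \right)} = 45 - 9 s$ ($A{\left(s,Z \right)} = 0 \left(-1\right) + \left(s - 5 + 2 \left(-5\right)^{2} + 2 s \left(-5\right)\right) = 0 + \left(s - 5 + 2 \cdot 25 - 10 s\right) = 0 + \left(s - 5 + 50 - 10 s\right) = 0 - \left(-45 + 9 s\right) = 45 - 9 s$)
$\frac{1}{A{\left(n,-63 \right)} + \frac{1}{-6757 + 4849}} = \frac{1}{\left(45 - 270\right) + \frac{1}{-6757 + 4849}} = \frac{1}{\left(45 - 270\right) + \frac{1}{-1908}} = \frac{1}{-225 - \frac{1}{1908}} = \frac{1}{- \frac{429301}{1908}} = - \frac{1908}{429301}$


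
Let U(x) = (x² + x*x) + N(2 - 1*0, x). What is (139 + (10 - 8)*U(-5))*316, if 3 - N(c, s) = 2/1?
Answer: 76156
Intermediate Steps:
N(c, s) = 1 (N(c, s) = 3 - 2/1 = 3 - 2 = 1)
U(x) = 1 + 2*x² (U(x) = (x² + x*x) + 1 = (x² + x²) + 1 = 2*x² + 1 = 1 + 2*x²)
(139 + (10 - 8)*U(-5))*316 = (139 + (10 - 8)*(1 + 2*(-5)²))*316 = (139 + 2*(1 + 2*25))*316 = (139 + 2*(1 + 50))*316 = (139 + 2*51)*316 = (139 + 102)*316 = 241*316 = 76156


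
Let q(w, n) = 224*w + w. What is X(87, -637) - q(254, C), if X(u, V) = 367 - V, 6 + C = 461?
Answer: -56146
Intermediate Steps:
C = 455 (C = -6 + 461 = 455)
q(w, n) = 225*w
X(87, -637) - q(254, C) = (367 - 1*(-637)) - 225*254 = (367 + 637) - 1*57150 = 1004 - 57150 = -56146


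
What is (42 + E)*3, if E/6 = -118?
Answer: -1998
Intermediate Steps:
E = -708 (E = 6*(-118) = -708)
(42 + E)*3 = (42 - 708)*3 = -666*3 = -1998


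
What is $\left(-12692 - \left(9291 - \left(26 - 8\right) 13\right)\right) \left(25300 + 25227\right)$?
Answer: $-1098911723$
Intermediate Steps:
$\left(-12692 - \left(9291 - \left(26 - 8\right) 13\right)\right) \left(25300 + 25227\right) = \left(-12692 + \left(18 \cdot 13 - 9291\right)\right) 50527 = \left(-12692 + \left(234 - 9291\right)\right) 50527 = \left(-12692 - 9057\right) 50527 = \left(-21749\right) 50527 = -1098911723$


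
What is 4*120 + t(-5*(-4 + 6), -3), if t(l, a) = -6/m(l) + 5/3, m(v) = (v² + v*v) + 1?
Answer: 96809/201 ≈ 481.64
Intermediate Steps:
m(v) = 1 + 2*v² (m(v) = (v² + v²) + 1 = 2*v² + 1 = 1 + 2*v²)
t(l, a) = 5/3 - 6/(1 + 2*l²) (t(l, a) = -6/(1 + 2*l²) + 5/3 = 5/3 - 6/(1 + 2*l²))
4*120 + t(-5*(-4 + 6), -3) = 4*120 + (-13 + 10*(-5*(-4 + 6))²)/(3*(1 + 2*(-5*(-4 + 6))²)) = 480 + (-13 + 10*(-5*2)²)/(3*(1 + 2*(-5*2)²)) = 480 + (-13 + 10*(-10)²)/(3*(1 + 2*(-10)²)) = 480 + (-13 + 10*100)/(3*(1 + 2*100)) = 480 + (-13 + 1000)/(3*(1 + 200)) = 480 + (⅓)*987/201 = 480 + (⅓)*(1/201)*987 = 480 + 329/201 = 96809/201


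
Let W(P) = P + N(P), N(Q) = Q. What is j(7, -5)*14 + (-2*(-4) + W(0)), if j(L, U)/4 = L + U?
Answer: 120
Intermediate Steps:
j(L, U) = 4*L + 4*U (j(L, U) = 4*(L + U) = 4*L + 4*U)
W(P) = 2*P (W(P) = P + P = 2*P)
j(7, -5)*14 + (-2*(-4) + W(0)) = (4*7 + 4*(-5))*14 + (-2*(-4) + 2*0) = (28 - 20)*14 + (8 + 0) = 8*14 + 8 = 112 + 8 = 120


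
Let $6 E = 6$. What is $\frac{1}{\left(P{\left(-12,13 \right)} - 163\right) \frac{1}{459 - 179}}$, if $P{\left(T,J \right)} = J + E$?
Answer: $- \frac{280}{149} \approx -1.8792$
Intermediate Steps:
$E = 1$ ($E = \frac{1}{6} \cdot 6 = 1$)
$P{\left(T,J \right)} = 1 + J$ ($P{\left(T,J \right)} = J + 1 = 1 + J$)
$\frac{1}{\left(P{\left(-12,13 \right)} - 163\right) \frac{1}{459 - 179}} = \frac{1}{\left(\left(1 + 13\right) - 163\right) \frac{1}{459 - 179}} = \frac{1}{\left(14 - 163\right) \frac{1}{280}} = \frac{1}{\left(-149\right) \frac{1}{280}} = \frac{1}{- \frac{149}{280}} = - \frac{280}{149}$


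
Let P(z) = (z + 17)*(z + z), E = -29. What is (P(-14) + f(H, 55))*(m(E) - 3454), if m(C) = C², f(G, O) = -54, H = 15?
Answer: 360594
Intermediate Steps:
P(z) = 2*z*(17 + z) (P(z) = (17 + z)*(2*z) = 2*z*(17 + z))
(P(-14) + f(H, 55))*(m(E) - 3454) = (2*(-14)*(17 - 14) - 54)*((-29)² - 3454) = (2*(-14)*3 - 54)*(841 - 3454) = (-84 - 54)*(-2613) = -138*(-2613) = 360594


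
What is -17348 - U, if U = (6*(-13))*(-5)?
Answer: -17738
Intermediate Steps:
U = 390 (U = -78*(-5) = 390)
-17348 - U = -17348 - 1*390 = -17348 - 390 = -17738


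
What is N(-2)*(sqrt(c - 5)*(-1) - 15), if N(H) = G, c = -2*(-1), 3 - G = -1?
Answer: -60 - 4*I*sqrt(3) ≈ -60.0 - 6.9282*I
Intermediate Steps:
G = 4 (G = 3 - 1*(-1) = 3 + 1 = 4)
c = 2
N(H) = 4
N(-2)*(sqrt(c - 5)*(-1) - 15) = 4*(sqrt(2 - 5)*(-1) - 15) = 4*(sqrt(-3)*(-1) - 15) = 4*((I*sqrt(3))*(-1) - 15) = 4*(-I*sqrt(3) - 15) = 4*(-15 - I*sqrt(3)) = -60 - 4*I*sqrt(3)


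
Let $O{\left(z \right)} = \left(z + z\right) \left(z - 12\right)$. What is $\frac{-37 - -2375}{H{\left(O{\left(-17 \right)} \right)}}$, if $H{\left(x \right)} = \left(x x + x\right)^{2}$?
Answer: $\frac{167}{67648800366} \approx 2.4686 \cdot 10^{-9}$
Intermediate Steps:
$O{\left(z \right)} = 2 z \left(-12 + z\right)$
$H{\left(x \right)} = \left(x + x^{2}\right)^{2}$ ($H{\left(x \right)} = \left(x^{2} + x\right)^{2} = \left(x + x^{2}\right)^{2}$)
$\frac{-37 - -2375}{H{\left(O{\left(-17 \right)} \right)}} = \frac{-37 - -2375}{\left(2 \left(-17\right) \left(-12 - 17\right)\right)^{2} \left(1 + 2 \left(-17\right) \left(-12 - 17\right)\right)^{2}} = \frac{-37 + 2375}{\left(2 \left(-17\right) \left(-29\right)\right)^{2} \left(1 + 2 \left(-17\right) \left(-29\right)\right)^{2}} = \frac{2338}{986^{2} \left(1 + 986\right)^{2}} = \frac{2338}{972196 \cdot 987^{2}} = \frac{2338}{972196 \cdot 974169} = \frac{2338}{947083205124} = 2338 \cdot \frac{1}{947083205124} = \frac{167}{67648800366}$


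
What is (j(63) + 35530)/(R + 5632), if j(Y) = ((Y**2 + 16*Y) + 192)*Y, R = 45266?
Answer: 361177/50898 ≈ 7.0961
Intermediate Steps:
j(Y) = Y*(192 + Y**2 + 16*Y) (j(Y) = (192 + Y**2 + 16*Y)*Y = Y*(192 + Y**2 + 16*Y))
(j(63) + 35530)/(R + 5632) = (63*(192 + 63**2 + 16*63) + 35530)/(45266 + 5632) = (63*(192 + 3969 + 1008) + 35530)/50898 = (63*5169 + 35530)*(1/50898) = (325647 + 35530)*(1/50898) = 361177*(1/50898) = 361177/50898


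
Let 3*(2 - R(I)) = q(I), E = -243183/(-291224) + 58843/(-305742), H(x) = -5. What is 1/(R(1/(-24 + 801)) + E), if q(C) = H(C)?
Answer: 44519704104/191846296525 ≈ 0.23206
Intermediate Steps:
q(C) = -5
E = 28607381477/44519704104 (E = -243183*(-1/291224) + 58843*(-1/305742) = 243183/291224 - 58843/305742 = 28607381477/44519704104 ≈ 0.64258)
R(I) = 11/3 (R(I) = 2 - ⅓*(-5) = 2 + 5/3 = 11/3)
1/(R(1/(-24 + 801)) + E) = 1/(11/3 + 28607381477/44519704104) = 1/(191846296525/44519704104) = 44519704104/191846296525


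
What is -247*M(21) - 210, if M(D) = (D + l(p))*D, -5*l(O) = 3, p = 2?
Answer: -530124/5 ≈ -1.0602e+5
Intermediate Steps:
l(O) = -⅗ (l(O) = -⅕*3 = -⅗)
M(D) = D*(-⅗ + D) (M(D) = (D - ⅗)*D = (-⅗ + D)*D = D*(-⅗ + D))
-247*M(21) - 210 = -247*21*(-3 + 5*21)/5 - 210 = -247*21*(-3 + 105)/5 - 210 = -247*21*102/5 - 210 = -247*2142/5 - 210 = -529074/5 - 210 = -530124/5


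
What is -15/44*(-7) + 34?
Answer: 1601/44 ≈ 36.386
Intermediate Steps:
-15/44*(-7) + 34 = 105/44 + 34 = 1601/44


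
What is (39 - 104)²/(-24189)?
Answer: -4225/24189 ≈ -0.17467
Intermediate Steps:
(39 - 104)²/(-24189) = (-65)²*(-1/24189) = 4225*(-1/24189) = -4225/24189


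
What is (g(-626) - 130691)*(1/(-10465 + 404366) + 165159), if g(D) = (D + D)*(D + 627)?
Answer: -8583722765490180/393901 ≈ -2.1792e+10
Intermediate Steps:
g(D) = 2*D*(627 + D) (g(D) = (2*D)*(627 + D) = 2*D*(627 + D))
(g(-626) - 130691)*(1/(-10465 + 404366) + 165159) = (2*(-626)*(627 - 626) - 130691)*(1/(-10465 + 404366) + 165159) = (2*(-626)*1 - 130691)*(1/393901 + 165159) = (-1252 - 130691)*(1/393901 + 165159) = -131943*65056295260/393901 = -8583722765490180/393901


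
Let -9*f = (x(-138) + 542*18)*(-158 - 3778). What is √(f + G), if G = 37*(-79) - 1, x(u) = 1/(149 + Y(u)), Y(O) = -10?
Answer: 2*√185352769101/417 ≈ 2064.9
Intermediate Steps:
x(u) = 1/139 (x(u) = 1/(149 - 10) = 1/139)
G = -2924 (G = -2923 - 1 = -2924)
f = 1779183520/417 (f = -(1/139 + 542*18)*(-158 - 3778)/9 = -(1/139 + 9756)*(-3936)/9 = -1356085*(-3936)/1251 = -⅑*(-5337550560/139) = 1779183520/417 ≈ 4.2666e+6)
√(f + G) = √(1779183520/417 - 2924) = √(1777964212/417) = 2*√185352769101/417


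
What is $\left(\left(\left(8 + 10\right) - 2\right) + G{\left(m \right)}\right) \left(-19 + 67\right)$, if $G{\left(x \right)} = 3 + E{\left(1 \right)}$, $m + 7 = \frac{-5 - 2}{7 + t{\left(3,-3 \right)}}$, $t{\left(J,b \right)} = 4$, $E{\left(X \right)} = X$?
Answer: $960$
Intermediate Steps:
$m = - \frac{84}{11}$ ($m = -7 + \frac{-5 - 2}{7 + 4} = -7 - \frac{7}{11} = - \frac{84}{11} \approx -7.6364$)
$G{\left(x \right)} = 4$ ($G{\left(x \right)} = 3 + 1 = 4$)
$\left(\left(\left(8 + 10\right) - 2\right) + G{\left(m \right)}\right) \left(-19 + 67\right) = \left(\left(\left(8 + 10\right) - 2\right) + 4\right) \left(-19 + 67\right) = \left(\left(18 - 2\right) + 4\right) 48 = \left(16 + 4\right) 48 = 20 \cdot 48 = 960$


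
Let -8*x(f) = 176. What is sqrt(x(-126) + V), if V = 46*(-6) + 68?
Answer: I*sqrt(230) ≈ 15.166*I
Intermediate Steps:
x(f) = -22 (x(f) = -1/8*176 = -22)
V = -208 (V = -276 + 68 = -208)
sqrt(x(-126) + V) = sqrt(-22 - 208) = sqrt(-230) = I*sqrt(230)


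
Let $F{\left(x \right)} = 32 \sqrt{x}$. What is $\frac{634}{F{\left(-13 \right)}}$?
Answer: $- \frac{317 i \sqrt{13}}{208} \approx - 5.495 i$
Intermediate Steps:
$\frac{634}{F{\left(-13 \right)}} = \frac{634}{32 \sqrt{-13}} = \frac{634}{32 i \sqrt{13}} = 634 \left(- \frac{i \sqrt{13}}{416}\right) = - \frac{317 i \sqrt{13}}{208}$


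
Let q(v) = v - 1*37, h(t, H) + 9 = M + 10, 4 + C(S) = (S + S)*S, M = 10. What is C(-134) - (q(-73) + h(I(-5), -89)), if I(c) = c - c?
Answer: 36007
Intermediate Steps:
C(S) = -4 + 2*S² (C(S) = -4 + (S + S)*S = -4 + (2*S)*S = -4 + 2*S²)
I(c) = 0
h(t, H) = 11 (h(t, H) = -9 + (10 + 10) = -9 + 20 = 11)
q(v) = -37 + v (q(v) = v - 37 = -37 + v)
C(-134) - (q(-73) + h(I(-5), -89)) = (-4 + 2*(-134)²) - ((-37 - 73) + 11) = (-4 + 2*17956) - (-110 + 11) = (-4 + 35912) - 1*(-99) = 35908 + 99 = 36007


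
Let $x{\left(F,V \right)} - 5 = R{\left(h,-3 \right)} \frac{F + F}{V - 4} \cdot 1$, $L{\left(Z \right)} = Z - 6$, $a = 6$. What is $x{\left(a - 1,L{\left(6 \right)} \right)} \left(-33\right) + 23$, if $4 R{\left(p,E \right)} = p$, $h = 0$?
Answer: $-142$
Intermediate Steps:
$R{\left(p,E \right)} = \frac{p}{4}$
$L{\left(Z \right)} = -6 + Z$ ($L{\left(Z \right)} = Z - 6 = -6 + Z$)
$x{\left(F,V \right)} = 5$ ($x{\left(F,V \right)} = 5 + \frac{1}{4} \cdot 0 \frac{F + F}{V - 4} \cdot 1 = 5 + 0 \frac{2 F}{-4 + V} 1 = 5 + 0 \cdot 1 = 5 + 0 = 5$)
$x{\left(a - 1,L{\left(6 \right)} \right)} \left(-33\right) + 23 = 5 \left(-33\right) + 23 = -165 + 23 = -142$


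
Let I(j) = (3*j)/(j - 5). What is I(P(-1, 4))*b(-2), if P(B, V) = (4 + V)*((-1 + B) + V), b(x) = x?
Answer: -96/11 ≈ -8.7273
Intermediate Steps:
P(B, V) = (4 + V)*(-1 + B + V)
I(j) = 3*j/(-5 + j) (I(j) = (3*j)/(-5 + j) = 3*j/(-5 + j))
I(P(-1, 4))*b(-2) = (3*(-4 + 4² + 3*4 + 4*(-1) - 1*4)/(-5 + (-4 + 4² + 3*4 + 4*(-1) - 1*4)))*(-2) = (3*(-4 + 16 + 12 - 4 - 4)/(-5 + (-4 + 16 + 12 - 4 - 4)))*(-2) = (3*16/(-5 + 16))*(-2) = (3*16/11)*(-2) = (3*16*(1/11))*(-2) = (48/11)*(-2) = -96/11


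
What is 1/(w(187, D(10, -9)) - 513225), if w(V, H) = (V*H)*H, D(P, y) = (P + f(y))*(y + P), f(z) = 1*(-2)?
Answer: -1/501257 ≈ -1.9950e-6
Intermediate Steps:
f(z) = -2
D(P, y) = (-2 + P)*(P + y) (D(P, y) = (P - 2)*(y + P) = (-2 + P)*(P + y))
w(V, H) = V*H**2 (w(V, H) = (H*V)*H = V*H**2)
1/(w(187, D(10, -9)) - 513225) = 1/(187*(10**2 - 2*10 - 2*(-9) + 10*(-9))**2 - 513225) = 1/(187*(100 - 20 + 18 - 90)**2 - 513225) = 1/(187*8**2 - 513225) = 1/(187*64 - 513225) = 1/(11968 - 513225) = 1/(-501257) = -1/501257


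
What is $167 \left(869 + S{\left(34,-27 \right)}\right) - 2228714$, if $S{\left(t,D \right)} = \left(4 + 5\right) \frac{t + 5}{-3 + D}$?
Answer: $- \frac{20855449}{10} \approx -2.0855 \cdot 10^{6}$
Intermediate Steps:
$S{\left(t,D \right)} = \frac{9 \left(5 + t\right)}{-3 + D}$ ($S{\left(t,D \right)} = 9 \frac{5 + t}{-3 + D} = \frac{9 \left(5 + t\right)}{-3 + D}$)
$167 \left(869 + S{\left(34,-27 \right)}\right) - 2228714 = 167 \left(869 + \frac{9 \left(5 + 34\right)}{-3 - 27}\right) - 2228714 = 167 \left(869 + 9 \frac{1}{-30} \cdot 39\right) - 2228714 = 167 \left(869 + 9 \left(- \frac{1}{30}\right) 39\right) - 2228714 = 167 \left(869 - \frac{117}{10}\right) - 2228714 = 167 \cdot \frac{8573}{10} - 2228714 = \frac{1431691}{10} - 2228714 = - \frac{20855449}{10}$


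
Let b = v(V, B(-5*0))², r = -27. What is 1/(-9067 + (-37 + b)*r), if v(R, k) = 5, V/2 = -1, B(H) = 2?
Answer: -1/8743 ≈ -0.00011438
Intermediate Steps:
V = -2 (V = 2*(-1) = -2)
b = 25 (b = 5² = 25)
1/(-9067 + (-37 + b)*r) = 1/(-9067 + (-37 + 25)*(-27)) = 1/(-9067 - 12*(-27)) = 1/(-9067 + 324) = 1/(-8743) = -1/8743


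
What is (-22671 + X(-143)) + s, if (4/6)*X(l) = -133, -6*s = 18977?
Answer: -78100/3 ≈ -26033.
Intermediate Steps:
s = -18977/6 (s = -⅙*18977 = -18977/6 ≈ -3162.8)
X(l) = -399/2 (X(l) = (3/2)*(-133) = -399/2)
(-22671 + X(-143)) + s = (-22671 - 399/2) - 18977/6 = -45741/2 - 18977/6 = -78100/3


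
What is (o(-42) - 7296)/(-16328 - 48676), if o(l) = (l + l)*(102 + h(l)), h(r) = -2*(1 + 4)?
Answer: 1252/5417 ≈ 0.23112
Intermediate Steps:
h(r) = -10 (h(r) = -2*5 = -10)
o(l) = 184*l (o(l) = (l + l)*(102 - 10) = (2*l)*92 = 184*l)
(o(-42) - 7296)/(-16328 - 48676) = (184*(-42) - 7296)/(-16328 - 48676) = (-7728 - 7296)/(-65004) = -15024*(-1/65004) = 1252/5417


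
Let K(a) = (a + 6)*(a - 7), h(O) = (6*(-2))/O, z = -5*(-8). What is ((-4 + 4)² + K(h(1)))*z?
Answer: 4560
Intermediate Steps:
z = 40
h(O) = -12/O
K(a) = (-7 + a)*(6 + a) (K(a) = (6 + a)*(-7 + a) = (-7 + a)*(6 + a))
((-4 + 4)² + K(h(1)))*z = ((-4 + 4)² + (-42 + (-12/1)² - (-12)/1))*40 = (0² + (-42 + (-12*1)² - (-12)))*40 = (0 + (-42 + (-12)² - 1*(-12)))*40 = (0 + (-42 + 144 + 12))*40 = (0 + 114)*40 = 114*40 = 4560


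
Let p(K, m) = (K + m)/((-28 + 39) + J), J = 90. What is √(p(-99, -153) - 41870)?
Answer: I*√427141322/101 ≈ 204.63*I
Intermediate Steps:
p(K, m) = K/101 + m/101 (p(K, m) = (K + m)/((-28 + 39) + 90) = (K + m)/(11 + 90) = (K + m)/101 = (K + m)*(1/101) = K/101 + m/101)
√(p(-99, -153) - 41870) = √(((1/101)*(-99) + (1/101)*(-153)) - 41870) = √((-99/101 - 153/101) - 41870) = √(-252/101 - 41870) = √(-4229122/101) = I*√427141322/101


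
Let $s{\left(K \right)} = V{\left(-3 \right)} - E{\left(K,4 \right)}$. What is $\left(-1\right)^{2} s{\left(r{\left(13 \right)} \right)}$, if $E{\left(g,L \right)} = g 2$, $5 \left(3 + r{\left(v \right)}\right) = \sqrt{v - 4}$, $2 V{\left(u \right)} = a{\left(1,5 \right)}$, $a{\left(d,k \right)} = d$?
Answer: $\frac{53}{10} \approx 5.3$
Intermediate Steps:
$V{\left(u \right)} = \frac{1}{2}$ ($V{\left(u \right)} = \frac{1}{2} \cdot 1 = \frac{1}{2}$)
$r{\left(v \right)} = -3 + \frac{\sqrt{-4 + v}}{5}$ ($r{\left(v \right)} = -3 + \frac{\sqrt{v - 4}}{5} = -3 + \frac{\sqrt{-4 + v}}{5}$)
$E{\left(g,L \right)} = 2 g$
$s{\left(K \right)} = \frac{1}{2} - 2 K$
$\left(-1\right)^{2} s{\left(r{\left(13 \right)} \right)} = \left(-1\right)^{2} \left(\frac{1}{2} - 2 \left(-3 + \frac{\sqrt{-4 + 13}}{5}\right)\right) = 1 \left(\frac{1}{2} - 2 \left(-3 + \frac{\sqrt{9}}{5}\right)\right) = 1 \left(\frac{1}{2} - 2 \left(-3 + \frac{1}{5} \cdot 3\right)\right) = 1 \left(\frac{1}{2} - 2 \left(-3 + \frac{3}{5}\right)\right) = 1 \left(\frac{1}{2} - - \frac{24}{5}\right) = 1 \left(\frac{1}{2} + \frac{24}{5}\right) = 1 \cdot \frac{53}{10} = \frac{53}{10}$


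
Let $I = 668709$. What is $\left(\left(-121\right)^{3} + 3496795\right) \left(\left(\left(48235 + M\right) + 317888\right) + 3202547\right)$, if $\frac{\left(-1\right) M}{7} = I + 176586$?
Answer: $-4051530899430$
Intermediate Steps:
$M = -5917065$ ($M = - 7 \left(668709 + 176586\right) = \left(-7\right) 845295 = -5917065$)
$\left(\left(-121\right)^{3} + 3496795\right) \left(\left(\left(48235 + M\right) + 317888\right) + 3202547\right) = \left(\left(-121\right)^{3} + 3496795\right) \left(\left(\left(48235 - 5917065\right) + 317888\right) + 3202547\right) = \left(-1771561 + 3496795\right) \left(\left(-5868830 + 317888\right) + 3202547\right) = 1725234 \left(-5550942 + 3202547\right) = 1725234 \left(-2348395\right) = -4051530899430$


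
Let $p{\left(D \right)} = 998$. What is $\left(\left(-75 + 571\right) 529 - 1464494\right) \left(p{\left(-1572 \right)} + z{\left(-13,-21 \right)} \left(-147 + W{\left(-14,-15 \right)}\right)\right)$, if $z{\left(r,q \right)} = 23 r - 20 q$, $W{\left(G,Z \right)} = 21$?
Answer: $17127663280$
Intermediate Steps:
$z{\left(r,q \right)} = - 20 q + 23 r$
$\left(\left(-75 + 571\right) 529 - 1464494\right) \left(p{\left(-1572 \right)} + z{\left(-13,-21 \right)} \left(-147 + W{\left(-14,-15 \right)}\right)\right) = \left(\left(-75 + 571\right) 529 - 1464494\right) \left(998 + \left(\left(-20\right) \left(-21\right) + 23 \left(-13\right)\right) \left(-147 + 21\right)\right) = \left(496 \cdot 529 - 1464494\right) \left(998 + \left(420 - 299\right) \left(-126\right)\right) = \left(262384 - 1464494\right) \left(998 + 121 \left(-126\right)\right) = - 1202110 \left(998 - 15246\right) = \left(-1202110\right) \left(-14248\right) = 17127663280$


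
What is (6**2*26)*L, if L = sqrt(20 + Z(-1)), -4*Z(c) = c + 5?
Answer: 936*sqrt(19) ≈ 4079.9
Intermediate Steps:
Z(c) = -5/4 - c/4 (Z(c) = -(c + 5)/4 = -(5 + c)/4 = -5/4 - c/4)
L = sqrt(19) (L = sqrt(20 + (-5/4 - 1/4*(-1))) = sqrt(20 + (-5/4 + 1/4)) = sqrt(20 - 1) = sqrt(19) ≈ 4.3589)
(6**2*26)*L = (6**2*26)*sqrt(19) = (36*26)*sqrt(19) = 936*sqrt(19)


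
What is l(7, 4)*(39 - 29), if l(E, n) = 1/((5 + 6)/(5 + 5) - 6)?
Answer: -100/49 ≈ -2.0408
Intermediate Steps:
l(E, n) = -10/49 (l(E, n) = 1/(11/10 - 6) = 1/(-49/10) = -10/49)
l(7, 4)*(39 - 29) = -10*(39 - 29)/49 = -10/49*10 = -100/49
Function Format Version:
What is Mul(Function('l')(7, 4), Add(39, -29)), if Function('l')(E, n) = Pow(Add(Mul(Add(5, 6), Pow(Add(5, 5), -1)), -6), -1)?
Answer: Rational(-100, 49) ≈ -2.0408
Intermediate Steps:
Function('l')(E, n) = Rational(-10, 49) (Function('l')(E, n) = Pow(Add(Mul(11, Pow(10, -1)), -6), -1) = Pow(Add(Mul(11, Rational(1, 10)), -6), -1) = Pow(Add(Rational(11, 10), -6), -1) = Pow(Rational(-49, 10), -1) = Rational(-10, 49))
Mul(Function('l')(7, 4), Add(39, -29)) = Mul(Rational(-10, 49), Add(39, -29)) = Mul(Rational(-10, 49), 10) = Rational(-100, 49)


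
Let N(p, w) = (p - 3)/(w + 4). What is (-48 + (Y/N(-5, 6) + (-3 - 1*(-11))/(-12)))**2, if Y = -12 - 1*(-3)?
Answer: 201601/144 ≈ 1400.0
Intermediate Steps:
N(p, w) = (-3 + p)/(4 + w)
Y = -9 (Y = -12 + 3 = -9)
(-48 + (Y/N(-5, 6) + (-3 - 1*(-11))/(-12)))**2 = (-48 + (-9*(4 + 6)/(-3 - 5) + (-3 - 1*(-11))/(-12)))**2 = (-48 + (-9/(-8/10) + (-3 + 11)*(-1/12)))**2 = (-48 + (-9/((1/10)*(-8)) + 8*(-1/12)))**2 = (-48 + (-9/(-4/5) - 2/3))**2 = (-48 + (-9*(-5/4) - 2/3))**2 = (-48 + (45/4 - 2/3))**2 = (-48 + 127/12)**2 = (-449/12)**2 = 201601/144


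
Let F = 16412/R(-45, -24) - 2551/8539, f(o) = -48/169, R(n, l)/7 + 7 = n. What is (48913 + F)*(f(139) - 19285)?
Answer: -123760563676367827/131321281 ≈ -9.4243e+8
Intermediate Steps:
R(n, l) = -49 + 7*n
f(o) = -48/169 (f(o) = -48*1/169 = -48/169)
F = -35267658/777049 (F = 16412/(-49 + 7*(-45)) - 2551/8539 = 16412/(-49 - 315) - 2551*1/8539 = 16412/(-364) - 2551/8539 = 16412*(-1/364) - 2551/8539 = -4103/91 - 2551/8539 = -35267658/777049 ≈ -45.387)
(48913 + F)*(f(139) - 19285) = (48913 - 35267658/777049)*(-48/169 - 19285) = (37972530079/777049)*(-3259213/169) = -123760563676367827/131321281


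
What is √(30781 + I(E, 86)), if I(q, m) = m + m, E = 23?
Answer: √30953 ≈ 175.93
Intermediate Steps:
I(q, m) = 2*m
√(30781 + I(E, 86)) = √(30781 + 2*86) = √(30781 + 172) = √30953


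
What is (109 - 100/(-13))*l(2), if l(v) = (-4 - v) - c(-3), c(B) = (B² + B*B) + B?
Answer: -31857/13 ≈ -2450.5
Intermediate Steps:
c(B) = B + 2*B² (c(B) = (B² + B²) + B = 2*B² + B = B + 2*B²)
l(v) = -19 - v (l(v) = (-4 - v) - (-3)*(1 + 2*(-3)) = (-4 - v) - (-3)*(1 - 6) = (-4 - v) - (-3)*(-5) = (-4 - v) - 1*15 = (-4 - v) - 15 = -19 - v)
(109 - 100/(-13))*l(2) = (109 - 100/(-13))*(-19 - 1*2) = (109 - 100*(-1/13))*(-19 - 2) = (109 + 100/13)*(-21) = (1517/13)*(-21) = -31857/13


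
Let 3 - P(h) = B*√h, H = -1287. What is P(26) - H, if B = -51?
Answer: 1290 + 51*√26 ≈ 1550.1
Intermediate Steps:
P(h) = 3 + 51*√h (P(h) = 3 - (-51)*√h = 3 + 51*√h)
P(26) - H = (3 + 51*√26) - 1*(-1287) = (3 + 51*√26) + 1287 = 1290 + 51*√26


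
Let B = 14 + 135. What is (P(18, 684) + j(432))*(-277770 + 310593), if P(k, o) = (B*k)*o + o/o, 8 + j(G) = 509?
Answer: 60229876770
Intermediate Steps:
j(G) = 501 (j(G) = -8 + 509 = 501)
B = 149
P(k, o) = 1 + 149*k*o (P(k, o) = (149*k)*o + o/o = 149*k*o + 1 = 1 + 149*k*o)
(P(18, 684) + j(432))*(-277770 + 310593) = ((1 + 149*18*684) + 501)*(-277770 + 310593) = ((1 + 1834488) + 501)*32823 = (1834489 + 501)*32823 = 1834990*32823 = 60229876770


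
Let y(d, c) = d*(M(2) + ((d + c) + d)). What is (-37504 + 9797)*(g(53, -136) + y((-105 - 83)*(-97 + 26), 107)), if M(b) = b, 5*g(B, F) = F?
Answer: -49566868881748/5 ≈ -9.9134e+12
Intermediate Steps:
g(B, F) = F/5
y(d, c) = d*(2 + c + 2*d) (y(d, c) = d*(2 + ((d + c) + d)) = d*(2 + ((c + d) + d)) = d*(2 + (c + 2*d)) = d*(2 + c + 2*d))
(-37504 + 9797)*(g(53, -136) + y((-105 - 83)*(-97 + 26), 107)) = (-37504 + 9797)*((1/5)*(-136) + ((-105 - 83)*(-97 + 26))*(2 + 107 + 2*((-105 - 83)*(-97 + 26)))) = -27707*(-136/5 + (-188*(-71))*(2 + 107 + 2*(-188*(-71)))) = -27707*(-136/5 + 13348*(2 + 107 + 2*13348)) = -27707*(-136/5 + 13348*(2 + 107 + 26696)) = -27707*(-136/5 + 13348*26805) = -27707*(-136/5 + 357793140) = -27707*1788965564/5 = -49566868881748/5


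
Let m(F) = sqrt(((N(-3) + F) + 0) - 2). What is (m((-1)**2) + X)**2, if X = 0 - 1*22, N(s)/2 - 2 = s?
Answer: (22 - I*sqrt(3))**2 ≈ 481.0 - 76.21*I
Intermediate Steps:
N(s) = 4 + 2*s
X = -22 (X = 0 - 22 = -22)
m(F) = sqrt(-4 + F) (m(F) = sqrt((((4 + 2*(-3)) + F) + 0) - 2) = sqrt((((4 - 6) + F) + 0) - 2) = sqrt(((-2 + F) + 0) - 2) = sqrt((-2 + F) - 2) = sqrt(-4 + F))
(m((-1)**2) + X)**2 = (sqrt(-4 + (-1)**2) - 22)**2 = (sqrt(-4 + 1) - 22)**2 = (sqrt(-3) - 22)**2 = (I*sqrt(3) - 22)**2 = (-22 + I*sqrt(3))**2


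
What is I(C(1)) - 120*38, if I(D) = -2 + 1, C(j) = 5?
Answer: -4561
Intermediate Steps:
I(D) = -1
I(C(1)) - 120*38 = -1 - 120*38 = -1 - 4560 = -4561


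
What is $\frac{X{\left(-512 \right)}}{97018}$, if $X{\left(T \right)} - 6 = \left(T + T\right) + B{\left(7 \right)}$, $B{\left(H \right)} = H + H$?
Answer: $- \frac{502}{48509} \approx -0.010349$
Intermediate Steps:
$B{\left(H \right)} = 2 H$
$X{\left(T \right)} = 20 + 2 T$ ($X{\left(T \right)} = 6 + \left(\left(T + T\right) + 2 \cdot 7\right) = 6 + \left(2 T + 14\right) = 6 + \left(14 + 2 T\right) = 20 + 2 T$)
$\frac{X{\left(-512 \right)}}{97018} = \frac{20 + 2 \left(-512\right)}{97018} = \left(20 - 1024\right) \frac{1}{97018} = \left(-1004\right) \frac{1}{97018} = - \frac{502}{48509}$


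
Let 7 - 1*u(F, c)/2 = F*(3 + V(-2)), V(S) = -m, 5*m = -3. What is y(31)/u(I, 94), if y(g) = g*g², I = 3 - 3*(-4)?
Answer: -29791/94 ≈ -316.93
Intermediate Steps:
m = -⅗ (m = (⅕)*(-3) = -⅗ ≈ -0.60000)
I = 15 (I = 3 + 12 = 15)
V(S) = ⅗ (V(S) = -1*(-⅗) = ⅗)
u(F, c) = 14 - 36*F/5 (u(F, c) = 14 - 2*F*(3 + ⅗) = 14 - 2*F*18/5 = 14 - 36*F/5)
y(g) = g³
y(31)/u(I, 94) = 31³/(14 - 36/5*15) = 29791/(14 - 108) = 29791/(-94) = 29791*(-1/94) = -29791/94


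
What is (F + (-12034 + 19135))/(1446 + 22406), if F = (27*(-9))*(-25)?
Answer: 3294/5963 ≈ 0.55241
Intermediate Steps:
F = 6075 (F = -243*(-25) = 6075)
(F + (-12034 + 19135))/(1446 + 22406) = (6075 + (-12034 + 19135))/(1446 + 22406) = (6075 + 7101)/23852 = 13176*(1/23852) = 3294/5963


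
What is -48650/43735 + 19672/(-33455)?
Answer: -497588134/292630885 ≈ -1.7004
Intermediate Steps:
-48650/43735 + 19672/(-33455) = -48650*1/43735 + 19672*(-1/33455) = -9730/8747 - 19672/33455 = -497588134/292630885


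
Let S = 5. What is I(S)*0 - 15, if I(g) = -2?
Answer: -15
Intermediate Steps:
I(S)*0 - 15 = -2*0 - 15 = 0 - 15 = -15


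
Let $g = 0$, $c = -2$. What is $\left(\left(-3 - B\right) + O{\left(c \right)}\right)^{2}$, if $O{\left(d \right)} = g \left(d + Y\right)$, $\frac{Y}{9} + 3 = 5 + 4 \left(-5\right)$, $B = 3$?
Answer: $36$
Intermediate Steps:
$Y = -162$ ($Y = -27 + 9 \left(5 + 4 \left(-5\right)\right) = -27 + 9 \left(5 - 20\right) = -27 + 9 \left(-15\right) = -27 - 135 = -162$)
$O{\left(d \right)} = 0$ ($O{\left(d \right)} = 0 \left(d - 162\right) = 0 \left(-162 + d\right) = 0$)
$\left(\left(-3 - B\right) + O{\left(c \right)}\right)^{2} = \left(\left(-3 - 3\right) + 0\right)^{2} = \left(-6 + 0\right)^{2} = \left(-6\right)^{2} = 36$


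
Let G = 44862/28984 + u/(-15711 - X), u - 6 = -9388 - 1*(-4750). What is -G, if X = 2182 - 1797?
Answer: -6690255/3644738 ≈ -1.8356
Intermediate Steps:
u = -4632 (u = 6 + (-9388 - 1*(-4750)) = 6 + (-9388 + 4750) = 6 - 4638 = -4632)
X = 385
G = 6690255/3644738 (G = 44862/28984 - 4632/(-15711 - 1*385) = 44862*(1/28984) - 4632/(-15711 - 385) = 22431/14492 - 4632/(-16096) = 22431/14492 - 4632*(-1/16096) = 22431/14492 + 579/2012 = 6690255/3644738 ≈ 1.8356)
-G = -1*6690255/3644738 = -6690255/3644738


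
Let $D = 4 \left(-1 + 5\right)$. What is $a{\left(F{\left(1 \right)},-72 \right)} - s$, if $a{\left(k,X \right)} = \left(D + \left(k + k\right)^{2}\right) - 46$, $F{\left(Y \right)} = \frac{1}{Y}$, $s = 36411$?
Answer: $-36437$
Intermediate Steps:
$D = 16$ ($D = 4 \cdot 4 = 16$)
$a{\left(k,X \right)} = -30 + 4 k^{2}$ ($a{\left(k,X \right)} = \left(16 + \left(k + k\right)^{2}\right) - 46 = \left(16 + \left(2 k\right)^{2}\right) - 46 = \left(16 + 4 k^{2}\right) - 46 = -30 + 4 k^{2}$)
$a{\left(F{\left(1 \right)},-72 \right)} - s = \left(-30 + 4 \left(1^{-1}\right)^{2}\right) - 36411 = \left(-30 + 4 \cdot 1^{2}\right) - 36411 = \left(-30 + 4 \cdot 1\right) - 36411 = \left(-30 + 4\right) - 36411 = -26 - 36411 = -36437$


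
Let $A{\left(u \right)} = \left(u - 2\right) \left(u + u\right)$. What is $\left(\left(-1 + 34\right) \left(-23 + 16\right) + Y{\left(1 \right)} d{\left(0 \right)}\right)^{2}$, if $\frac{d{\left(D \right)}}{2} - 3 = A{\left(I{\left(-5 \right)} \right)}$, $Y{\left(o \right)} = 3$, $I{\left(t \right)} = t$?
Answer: $42849$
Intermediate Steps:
$A{\left(u \right)} = 2 u \left(-2 + u\right)$ ($A{\left(u \right)} = \left(-2 + u\right) 2 u = 2 u \left(-2 + u\right)$)
$d{\left(D \right)} = 146$ ($d{\left(D \right)} = 6 + 2 \cdot 2 \left(-5\right) \left(-2 - 5\right) = 6 + 2 \cdot 2 \left(-5\right) \left(-7\right) = 6 + 2 \cdot 70 = 6 + 140 = 146$)
$\left(\left(-1 + 34\right) \left(-23 + 16\right) + Y{\left(1 \right)} d{\left(0 \right)}\right)^{2} = \left(\left(-1 + 34\right) \left(-23 + 16\right) + 3 \cdot 146\right)^{2} = \left(33 \left(-7\right) + 438\right)^{2} = \left(-231 + 438\right)^{2} = 207^{2} = 42849$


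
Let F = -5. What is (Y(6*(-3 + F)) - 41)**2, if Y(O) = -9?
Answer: 2500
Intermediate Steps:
(Y(6*(-3 + F)) - 41)**2 = (-9 - 41)**2 = (-50)**2 = 2500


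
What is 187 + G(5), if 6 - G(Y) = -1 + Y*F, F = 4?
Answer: 174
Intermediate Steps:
G(Y) = 7 - 4*Y (G(Y) = 6 - (-1 + Y*4) = 6 - (-1 + 4*Y) = 6 + (1 - 4*Y) = 7 - 4*Y)
187 + G(5) = 187 + (7 - 4*5) = 187 + (7 - 20) = 187 - 13 = 174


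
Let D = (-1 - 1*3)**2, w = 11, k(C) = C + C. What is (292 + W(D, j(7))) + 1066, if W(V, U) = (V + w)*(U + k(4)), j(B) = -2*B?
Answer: 1196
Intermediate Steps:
k(C) = 2*C
D = 16 (D = (-1 - 3)**2 = (-4)**2 = 16)
W(V, U) = (8 + U)*(11 + V) (W(V, U) = (V + 11)*(U + 2*4) = (11 + V)*(U + 8) = (11 + V)*(8 + U) = (8 + U)*(11 + V))
(292 + W(D, j(7))) + 1066 = (292 + (88 + 8*16 + 11*(-2*7) - 2*7*16)) + 1066 = (292 + (88 + 128 + 11*(-14) - 14*16)) + 1066 = (292 + (88 + 128 - 154 - 224)) + 1066 = (292 - 162) + 1066 = 130 + 1066 = 1196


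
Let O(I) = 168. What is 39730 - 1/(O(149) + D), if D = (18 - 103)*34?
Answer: 108145061/2722 ≈ 39730.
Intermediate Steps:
D = -2890 (D = -85*34 = -2890)
39730 - 1/(O(149) + D) = 39730 - 1/(168 - 2890) = 39730 - 1/(-2722) = 39730 - 1*(-1/2722) = 39730 + 1/2722 = 108145061/2722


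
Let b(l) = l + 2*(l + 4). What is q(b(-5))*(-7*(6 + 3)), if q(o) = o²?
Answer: -3087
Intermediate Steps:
b(l) = 8 + 3*l (b(l) = l + 2*(4 + l) = l + (8 + 2*l) = 8 + 3*l)
q(b(-5))*(-7*(6 + 3)) = (8 + 3*(-5))²*(-7*(6 + 3)) = (8 - 15)²*(-7*9) = (-7)²*(-63) = 49*(-63) = -3087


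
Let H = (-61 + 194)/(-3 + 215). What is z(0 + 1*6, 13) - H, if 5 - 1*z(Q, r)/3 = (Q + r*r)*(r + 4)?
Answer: -1889053/212 ≈ -8910.6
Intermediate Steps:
z(Q, r) = 15 - 3*(4 + r)*(Q + r²) (z(Q, r) = 15 - 3*(Q + r*r)*(r + 4) = 15 - 3*(Q + r²)*(4 + r) = 15 - 3*(4 + r)*(Q + r²))
H = 133/212 ≈ 0.62736
z(0 + 1*6, 13) - H = (15 - 12*(0 + 1*6) - 12*13² - 3*13³ - 3*(0 + 1*6)*13) - 1*133/212 = (15 - 12*(0 + 6) - 12*169 - 3*2197 - 3*(0 + 6)*13) - 133/212 = (15 - 12*6 - 2028 - 6591 - 3*6*13) - 133/212 = (15 - 72 - 2028 - 6591 - 234) - 133/212 = -8910 - 133/212 = -1889053/212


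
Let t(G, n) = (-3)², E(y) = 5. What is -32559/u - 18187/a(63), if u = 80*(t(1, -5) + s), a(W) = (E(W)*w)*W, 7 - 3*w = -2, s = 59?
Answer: -25941107/1028160 ≈ -25.231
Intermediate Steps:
w = 3 (w = 7/3 - ⅓*(-2) = 7/3 + ⅔ = 3)
t(G, n) = 9
a(W) = 15*W (a(W) = (5*3)*W = 15*W)
u = 5440 (u = 80*(9 + 59) = 80*68 = 5440)
-32559/u - 18187/a(63) = -32559/5440 - 18187/(15*63) = -32559*1/5440 - 18187/945 = -32559/5440 - 18187*1/945 = -32559/5440 - 18187/945 = -25941107/1028160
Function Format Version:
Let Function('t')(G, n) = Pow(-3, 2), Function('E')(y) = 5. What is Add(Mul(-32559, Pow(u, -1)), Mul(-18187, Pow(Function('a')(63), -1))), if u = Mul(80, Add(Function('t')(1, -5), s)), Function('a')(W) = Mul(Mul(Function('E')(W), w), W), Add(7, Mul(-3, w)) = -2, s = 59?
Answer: Rational(-25941107, 1028160) ≈ -25.231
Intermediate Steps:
w = 3 (w = Add(Rational(7, 3), Mul(Rational(-1, 3), -2)) = Add(Rational(7, 3), Rational(2, 3)) = 3)
Function('t')(G, n) = 9
Function('a')(W) = Mul(15, W) (Function('a')(W) = Mul(Mul(5, 3), W) = Mul(15, W))
u = 5440 (u = Mul(80, Add(9, 59)) = Mul(80, 68) = 5440)
Add(Mul(-32559, Pow(u, -1)), Mul(-18187, Pow(Function('a')(63), -1))) = Add(Mul(-32559, Pow(5440, -1)), Mul(-18187, Pow(Mul(15, 63), -1))) = Add(Mul(-32559, Rational(1, 5440)), Mul(-18187, Pow(945, -1))) = Add(Rational(-32559, 5440), Mul(-18187, Rational(1, 945))) = Add(Rational(-32559, 5440), Rational(-18187, 945)) = Rational(-25941107, 1028160)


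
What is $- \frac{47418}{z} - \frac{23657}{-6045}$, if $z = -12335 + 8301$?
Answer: $\frac{191037074}{12192765} \approx 15.668$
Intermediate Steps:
$z = -4034$
$- \frac{47418}{z} - \frac{23657}{-6045} = - \frac{47418}{-4034} - \frac{23657}{-6045} = \left(-47418\right) \left(- \frac{1}{4034}\right) - - \frac{23657}{6045} = \frac{23709}{2017} + \frac{23657}{6045} = \frac{191037074}{12192765}$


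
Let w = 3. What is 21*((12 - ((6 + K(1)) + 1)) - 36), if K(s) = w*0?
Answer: -651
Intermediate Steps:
K(s) = 0 (K(s) = 3*0 = 0)
21*((12 - ((6 + K(1)) + 1)) - 36) = 21*((12 - ((6 + 0) + 1)) - 36) = 21*((12 - (6 + 1)) - 36) = 21*((12 - 1*7) - 36) = 21*((12 - 7) - 36) = 21*(5 - 36) = 21*(-31) = -651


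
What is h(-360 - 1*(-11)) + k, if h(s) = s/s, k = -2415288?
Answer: -2415287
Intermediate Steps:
h(s) = 1
h(-360 - 1*(-11)) + k = 1 - 2415288 = -2415287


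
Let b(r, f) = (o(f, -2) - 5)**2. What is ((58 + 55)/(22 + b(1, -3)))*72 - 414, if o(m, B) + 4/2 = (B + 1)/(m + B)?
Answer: -251442/853 ≈ -294.77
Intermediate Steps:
o(m, B) = -2 + (1 + B)/(B + m) (o(m, B) = -2 + (B + 1)/(m + B) = -2 + (1 + B)/(B + m))
b(r, f) = (-5 + (3 - 2*f)/(-2 + f))**2 (b(r, f) = ((1 - 1*(-2) - 2*f)/(-2 + f) - 5)**2 = ((1 + 2 - 2*f)/(-2 + f) - 5)**2 = ((3 - 2*f)/(-2 + f) - 5)**2 = (-5 + (3 - 2*f)/(-2 + f))**2)
((58 + 55)/(22 + b(1, -3)))*72 - 414 = ((58 + 55)/(22 + (-13 + 7*(-3))**2/(-2 - 3)**2))*72 - 414 = (113/(22 + (-13 - 21)**2/(-5)**2))*72 - 414 = (113/(22 + (-34)**2*(1/25)))*72 - 414 = (113/(22 + 1156*(1/25)))*72 - 414 = (113/(22 + 1156/25))*72 - 414 = (113/(1706/25))*72 - 414 = (113*(25/1706))*72 - 414 = (2825/1706)*72 - 414 = 101700/853 - 414 = -251442/853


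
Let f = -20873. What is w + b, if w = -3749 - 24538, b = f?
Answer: -49160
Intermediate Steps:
b = -20873
w = -28287
w + b = -28287 - 20873 = -49160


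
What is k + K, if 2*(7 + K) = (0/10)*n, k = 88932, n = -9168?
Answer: 88925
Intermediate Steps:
K = -7 (K = -7 + ((0/10)*(-9168))/2 = -7 + ((0*(⅒))*(-9168))/2 = -7 + (0*(-9168))/2 = -7 + (½)*0 = -7 + 0 = -7)
k + K = 88932 - 7 = 88925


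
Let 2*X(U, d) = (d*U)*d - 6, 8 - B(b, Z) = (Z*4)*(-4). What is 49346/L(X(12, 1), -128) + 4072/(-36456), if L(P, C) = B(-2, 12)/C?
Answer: -3597928277/113925 ≈ -31582.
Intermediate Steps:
B(b, Z) = 8 + 16*Z (B(b, Z) = 8 - Z*4*(-4) = 8 - 4*Z*(-4) = 8 - (-16)*Z = 8 + 16*Z)
X(U, d) = -3 + U*d²/2 (X(U, d) = ((d*U)*d - 6)/2 = ((U*d)*d - 6)/2 = (U*d² - 6)/2 = (-6 + U*d²)/2 = -3 + U*d²/2)
L(P, C) = 200/C (L(P, C) = (8 + 16*12)/C = (8 + 192)/C = 200/C)
49346/L(X(12, 1), -128) + 4072/(-36456) = 49346/((200/(-128))) + 4072/(-36456) = 49346/((200*(-1/128))) + 4072*(-1/36456) = 49346/(-25/16) - 509/4557 = 49346*(-16/25) - 509/4557 = -789536/25 - 509/4557 = -3597928277/113925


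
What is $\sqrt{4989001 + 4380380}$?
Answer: $\sqrt{9369381} \approx 3060.9$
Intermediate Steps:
$\sqrt{4989001 + 4380380} = \sqrt{9369381}$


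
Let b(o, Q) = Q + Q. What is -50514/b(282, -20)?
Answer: 25257/20 ≈ 1262.8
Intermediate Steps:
b(o, Q) = 2*Q
-50514/b(282, -20) = -50514/(2*(-20)) = -50514/(-40) = -50514*(-1/40) = 25257/20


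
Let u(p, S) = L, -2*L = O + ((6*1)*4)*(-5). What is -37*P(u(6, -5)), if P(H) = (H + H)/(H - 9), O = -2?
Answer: -2257/26 ≈ -86.808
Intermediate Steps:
L = 61 (L = -(-2 + ((6*1)*4)*(-5))/2 = -(-2 + (6*4)*(-5))/2 = -(-2 + 24*(-5))/2 = -(-2 - 120)/2 = -1/2*(-122) = 61)
u(p, S) = 61
P(H) = 2*H/(-9 + H) (P(H) = (2*H)/(-9 + H) = 2*H/(-9 + H))
-37*P(u(6, -5)) = -74*61/(-9 + 61) = -74*61/52 = -37*61/26 = -2257/26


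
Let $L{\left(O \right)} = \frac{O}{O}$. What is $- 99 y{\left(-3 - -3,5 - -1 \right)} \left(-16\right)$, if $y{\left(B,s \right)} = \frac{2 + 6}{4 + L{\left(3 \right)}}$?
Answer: $\frac{12672}{5} \approx 2534.4$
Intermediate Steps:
$L{\left(O \right)} = 1$
$y{\left(B,s \right)} = \frac{8}{5}$ ($y{\left(B,s \right)} = \frac{2 + 6}{4 + 1} = \frac{8}{5}$)
$- 99 y{\left(-3 - -3,5 - -1 \right)} \left(-16\right) = \left(-99\right) \frac{8}{5} \left(-16\right) = \left(- \frac{792}{5}\right) \left(-16\right) = \frac{12672}{5}$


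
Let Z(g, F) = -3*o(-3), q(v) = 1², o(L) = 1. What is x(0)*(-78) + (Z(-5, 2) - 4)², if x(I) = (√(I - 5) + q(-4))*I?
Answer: 49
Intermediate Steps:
q(v) = 1
Z(g, F) = -3 (Z(g, F) = -3*1 = -3)
x(I) = I*(1 + √(-5 + I)) (x(I) = (√(I - 5) + 1)*I = (√(-5 + I) + 1)*I = (1 + √(-5 + I))*I = I*(1 + √(-5 + I)))
x(0)*(-78) + (Z(-5, 2) - 4)² = (0*(1 + √(-5 + 0)))*(-78) + (-3 - 4)² = (0*(1 + √(-5)))*(-78) + (-7)² = (0*(1 + I*√5))*(-78) + 49 = 0*(-78) + 49 = 0 + 49 = 49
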